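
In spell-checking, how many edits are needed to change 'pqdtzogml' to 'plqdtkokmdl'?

Let D[i][j] be the edit distance between the first i characters of 'pqdtzogml' and the first j characters of 'plqdtkokmdl', with D[i][0] = i, D[0][j] = j, and D[i][j] = D[i-1][j-1] if the characters match, else 1 + min(D[i-1][j], D[i][j-1], D[i-1][j-1]). Filling the table (rows: prefixes of 'pqdtzogml', columns: prefixes of 'plqdtkokmdl'):
     ε  p  l  q  d  t  k  o  k  m  d  l
  ε  0  1  2  3  4  5  6  7  8  9 10 11
  p  1  0  1  2  3  4  5  6  7  8  9 10
  q  2  1  1  1  2  3  4  5  6  7  8  9
  d  3  2  2  2  1  2  3  4  5  6  7  8
  t  4  3  3  3  2  1  2  3  4  5  6  7
  z  5  4  4  4  3  2  2  3  4  5  6  7
  o  6  5  5  5  4  3  3  2  3  4  5  6
  g  7  6  6  6  5  4  4  3  3  4  5  6
  m  8  7  7  7  6  5  5  4  4  3  4  5
  l  9  8  7  8  7  6  6  5  5  4  4  4
The bottom-right entry gives D[9][11] = 4, so no sequence of fewer than 4 edits works. Backtracking through the table gives one optimal edit sequence (4 edits):
  pqdtzogml → plqdtzogml (ins l @2)
  plqdtzogml → plqdtkogml (sub z→k @6)
  plqdtkogml → plqdtkokml (sub g→k @8)
  plqdtkokml → plqdtkokmdl (ins d @10)
Edit distance = 4.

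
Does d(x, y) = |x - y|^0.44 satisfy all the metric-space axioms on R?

Yes. With 0 < p = 0.44 ≤ 1, d(x,y) = |x-y|^0.44 is a metric on R. Non-negativity and symmetry are immediate; |x-y|^0.44 = 0 ⟺ |x-y| = 0 ⟺ x = y. For the triangle inequality, the function t ↦ t^0.44 is subadditive on [0,∞) when p ≤ 1, so |x-z|^0.44 ≤ (|x-y| + |y-z|)^0.44 ≤ |x-y|^0.44 + |y-z|^0.44.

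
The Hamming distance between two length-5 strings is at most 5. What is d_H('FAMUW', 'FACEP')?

Differing positions: 3, 4, 5. Hamming distance = 3. The maximum possible Hamming distance for length-5 strings is 5, so d_H/5 = 3/5 = 0.6.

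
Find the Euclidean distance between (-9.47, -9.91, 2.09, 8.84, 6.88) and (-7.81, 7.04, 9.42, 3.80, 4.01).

√(Σ(x_i - y_i)²) = √((-9.47 - (-7.81))² + (-9.91 - 7.04)² + (2.09 - 9.42)² + (8.84 - 3.8)² + (6.88 - 4.01)²)
= √((-1.66)² + (-16.95)² + (-7.33)² + 5.04² + 2.87²) = √(2.7556 + 287.3025 + 53.7289 + 25.4016 + 8.2369) = √377.4255 ≈ 19.4274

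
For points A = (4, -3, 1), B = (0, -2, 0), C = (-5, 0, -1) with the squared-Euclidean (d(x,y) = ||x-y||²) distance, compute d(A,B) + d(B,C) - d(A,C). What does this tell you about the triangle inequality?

d(A,B) = 4² + 1² + 1² = 18, d(B,C) = 5² + 2² + 1² = 30, d(A,C) = 9² + 3² + 2² = 94.
d(A,B) + d(B,C) - d(A,C) = 18 + 30 - 94 = 48 - 94 = -46. This is < 0, so the triangle inequality FAILS for these points (squared-Euclidean is not a metric).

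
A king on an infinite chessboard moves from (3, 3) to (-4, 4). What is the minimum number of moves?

max(|x_i - y_i|) = max(|3 - (-4)|, |3 - 4|) = max(7, 1) = 7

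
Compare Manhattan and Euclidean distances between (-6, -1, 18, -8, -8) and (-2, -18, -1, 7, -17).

L1 = |-6 - (-2)| + |-1 - (-18)| + |18 - (-1)| + |-8 - 7| + |-8 - (-17)| = 4 + 17 + 19 + 15 + 9 = 64
L2 = √(4² + 17² + 19² + 15² + 9²) = √972 ≈ 31.1769
L1 ≥ L2 always (equality iff movement is along one axis); L1 > L2 here.
Ratio L1/L2 = 64/√972 ≈ 2.0528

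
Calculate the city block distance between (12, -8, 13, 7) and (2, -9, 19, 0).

Σ|x_i - y_i| = |12 - 2| + |-8 - (-9)| + |13 - 19| + |7 - 0| = 10 + 1 + 6 + 7 = 24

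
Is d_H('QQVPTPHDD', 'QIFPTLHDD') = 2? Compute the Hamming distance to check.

Differing positions: 2, 3, 6. Hamming distance = 3, so the claim that d_H = 2 is false.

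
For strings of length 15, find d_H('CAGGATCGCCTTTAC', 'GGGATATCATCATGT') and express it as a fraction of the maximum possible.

Differing positions: 1, 2, 4, 5, 6, 7, 8, 9, 10, 11, 12, 14, 15. Hamming distance = 13. The maximum possible Hamming distance for length-15 strings is 15, so d_H/15 = 13/15 ≈ 0.8667.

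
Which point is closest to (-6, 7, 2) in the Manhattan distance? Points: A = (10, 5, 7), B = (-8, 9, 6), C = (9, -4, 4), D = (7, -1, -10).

Distances: d(A) = 23, d(B) = 8, d(C) = 28, d(D) = 33. Nearest: B = (-8, 9, 6) with distance 8.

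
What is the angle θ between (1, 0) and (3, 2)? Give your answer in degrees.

With u = (1, 0), v = (3, 2):
u·v = 1·3 + 0·2 = 3 + 0 = 3.
|u| = √(1² + 0²) = √1, |v| = √(3² + 2²) = √13, so |u||v| = √(1·13) = √13.
cos θ = (u·v)/(|u||v|) = 3/√13 ≈ 0.83205
θ = arccos(0.83205) ≈ 33.69°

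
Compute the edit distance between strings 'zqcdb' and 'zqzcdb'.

Let D[i][j] be the edit distance between the first i characters of 'zqcdb' and the first j characters of 'zqzcdb', with D[i][0] = i, D[0][j] = j, and D[i][j] = D[i-1][j-1] if the characters match, else 1 + min(D[i-1][j], D[i][j-1], D[i-1][j-1]). Filling the table (rows: prefixes of 'zqcdb', columns: prefixes of 'zqzcdb'):
     ε  z  q  z  c  d  b
  ε  0  1  2  3  4  5  6
  z  1  0  1  2  3  4  5
  q  2  1  0  1  2  3  4
  c  3  2  1  1  1  2  3
  d  4  3  2  2  2  1  2
  b  5  4  3  3  3  2  1
The bottom-right entry gives D[5][6] = 1, so no sequence of fewer than 1 edit works. Backtracking through the table gives one optimal edit sequence (1 edit):
  zqcdb → zqzcdb (ins z @3)
Edit distance = 1.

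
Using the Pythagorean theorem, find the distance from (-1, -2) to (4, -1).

√(Σ(x_i - y_i)²) = √((-1 - 4)² + (-2 - (-1))²)
= √((-5)² + (-1)²) = √(25 + 1) = √26 ≈ 5.099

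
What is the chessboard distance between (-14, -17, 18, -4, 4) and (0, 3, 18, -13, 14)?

max(|x_i - y_i|) = max(|-14 - 0|, |-17 - 3|, |18 - 18|, |-4 - (-13)|, |4 - 14|) = max(14, 20, 0, 9, 10) = 20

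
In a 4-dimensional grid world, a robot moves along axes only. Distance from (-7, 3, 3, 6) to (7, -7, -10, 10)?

Σ|x_i - y_i| = |-7 - 7| + |3 - (-7)| + |3 - (-10)| + |6 - 10| = 14 + 10 + 13 + 4 = 41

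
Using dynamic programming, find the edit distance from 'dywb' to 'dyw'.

Let D[i][j] be the edit distance between the first i characters of 'dywb' and the first j characters of 'dyw', with D[i][0] = i, D[0][j] = j, and D[i][j] = D[i-1][j-1] if the characters match, else 1 + min(D[i-1][j], D[i][j-1], D[i-1][j-1]). Filling the table (rows: prefixes of 'dywb', columns: prefixes of 'dyw'):
     ε  d  y  w
  ε  0  1  2  3
  d  1  0  1  2
  y  2  1  0  1
  w  3  2  1  0
  b  4  3  2  1
The bottom-right entry gives D[4][3] = 1, so no sequence of fewer than 1 edit works. Backtracking through the table gives one optimal edit sequence (1 edit):
  dywb → dyw (del b @4)
Edit distance = 1.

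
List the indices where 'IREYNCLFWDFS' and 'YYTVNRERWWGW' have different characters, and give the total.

Differing positions: 1, 2, 3, 4, 6, 7, 8, 10, 11, 12. Hamming distance = 10.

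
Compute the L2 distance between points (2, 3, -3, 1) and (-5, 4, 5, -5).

(Σ|x_i - y_i|^2)^(1/2) = (|2 - (-5)|^2 + |3 - 4|^2 + |-3 - 5|^2 + |1 - (-5)|^2)^(1/2)
= (7^2 + 1^2 + 8^2 + 6^2)^(1/2) = (49 + 1 + 64 + 36)^(1/2) = (150)^(1/2) ≈ 12.2474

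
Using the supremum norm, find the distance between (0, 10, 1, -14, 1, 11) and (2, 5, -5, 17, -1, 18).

max(|x_i - y_i|) = max(|0 - 2|, |10 - 5|, |1 - (-5)|, |-14 - 17|, |1 - (-1)|, |11 - 18|) = max(2, 5, 6, 31, 2, 7) = 31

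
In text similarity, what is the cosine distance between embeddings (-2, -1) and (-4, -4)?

With u = (-2, -1), v = (-4, -4):
u·v = (-2)·(-4) + (-1)·(-4) = 8 + 4 = 12.
|u| = √((-2)² + (-1)²) = √5, |v| = √((-4)² + (-4)²) = √32, so |u||v| = √(5·32) = √160.
cos θ = (u·v)/(|u||v|) = 12/√160 ≈ 0.9487
Cosine distance = 1 - cos θ ≈ 1 - 0.9487 = 0.0513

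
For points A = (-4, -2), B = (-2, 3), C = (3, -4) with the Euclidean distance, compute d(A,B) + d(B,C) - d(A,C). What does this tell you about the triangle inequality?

d(A,B) = √(2² + 5²) = √29 ≈ 5.3852, d(B,C) = √(5² + 7²) = √74 ≈ 8.6023, d(A,C) = √(7² + 2²) = √53 ≈ 7.2801.
d(A,B) + d(B,C) - d(A,C) = 5.3852 + 8.6023 - 7.2801 = 13.9875 - 7.2801 = 6.7074 (to 4 decimal places). This is ≥ 0, so the triangle inequality holds for these points.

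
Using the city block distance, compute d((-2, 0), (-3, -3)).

Σ|x_i - y_i| = |-2 - (-3)| + |0 - (-3)| = 1 + 3 = 4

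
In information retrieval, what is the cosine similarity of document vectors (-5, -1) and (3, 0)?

With u = (-5, -1), v = (3, 0):
u·v = (-5)·3 + (-1)·0 = (-15) + 0 = -15.
|u| = √((-5)² + (-1)²) = √26, |v| = √(3² + 0²) = √9, so |u||v| = √(26·9) = √234.
cos θ = (u·v)/(|u||v|) = -15/√234 ≈ -0.9806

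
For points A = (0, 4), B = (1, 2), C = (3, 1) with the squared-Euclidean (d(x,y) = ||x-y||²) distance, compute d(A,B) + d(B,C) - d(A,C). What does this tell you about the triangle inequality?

d(A,B) = 1² + 2² = 5, d(B,C) = 2² + 1² = 5, d(A,C) = 3² + 3² = 18.
d(A,B) + d(B,C) - d(A,C) = 5 + 5 - 18 = 10 - 18 = -8. This is < 0, so the triangle inequality FAILS for these points (squared-Euclidean is not a metric).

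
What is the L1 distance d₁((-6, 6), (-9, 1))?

Σ|x_i - y_i| = |-6 - (-9)| + |6 - 1| = 3 + 5 = 8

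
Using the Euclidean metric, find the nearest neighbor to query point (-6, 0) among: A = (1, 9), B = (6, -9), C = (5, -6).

Distances: d(A) ≈ 11.4018, d(B) = 15, d(C) ≈ 12.53. Nearest: A = (1, 9) with distance 11.4018.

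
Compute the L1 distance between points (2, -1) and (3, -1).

Σ|x_i - y_i| = |2 - 3| + |-1 - (-1)| = 1 + 0 = 1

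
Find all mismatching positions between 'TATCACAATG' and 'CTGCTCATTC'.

Differing positions: 1, 2, 3, 5, 8, 10. Hamming distance = 6.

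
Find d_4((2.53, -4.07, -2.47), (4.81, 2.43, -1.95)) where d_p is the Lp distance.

(Σ|x_i - y_i|^4)^(1/4) = (|2.53 - 4.81|^4 + |-4.07 - 2.43|^4 + |-2.47 - (-1.95)|^4)^(1/4)
= (2.28^4 + 6.5^4 + 0.52^4)^(1/4) ≈ (27.0234 + 1785.0625 + 0.0731)^(1/4) = (1812.159)^(1/4) ≈ 6.5245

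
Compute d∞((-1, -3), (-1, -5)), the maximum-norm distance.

max(|x_i - y_i|) = max(|-1 - (-1)|, |-3 - (-5)|) = max(0, 2) = 2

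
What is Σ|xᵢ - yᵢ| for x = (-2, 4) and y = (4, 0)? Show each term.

Σ|x_i - y_i| = |-2 - 4| + |4 - 0| = 6 + 4 = 10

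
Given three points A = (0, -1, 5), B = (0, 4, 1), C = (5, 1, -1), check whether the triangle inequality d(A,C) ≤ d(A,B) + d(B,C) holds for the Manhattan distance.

d(A,B) = 0 + 5 + 4 = 9, d(B,C) = 5 + 3 + 2 = 10, d(A,C) = 5 + 2 + 6 = 13.
d(A,C) = 13 ≤ 9 + 10 = 19. Triangle inequality is satisfied.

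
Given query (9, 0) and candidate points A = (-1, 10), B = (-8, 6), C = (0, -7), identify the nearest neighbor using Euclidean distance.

Distances: d(A) ≈ 14.1421, d(B) ≈ 18.0278, d(C) ≈ 11.4018. Nearest: C = (0, -7) with distance 11.4018.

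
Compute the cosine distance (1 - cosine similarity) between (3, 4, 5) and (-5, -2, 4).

With u = (3, 4, 5), v = (-5, -2, 4):
u·v = 3·(-5) + 4·(-2) + 5·4 = (-15) + (-8) + 20 = -3.
|u| = √(3² + 4² + 5²) = √50, |v| = √((-5)² + (-2)² + 4²) = √45, so |u||v| = √(50·45) = √2250.
cos θ = (u·v)/(|u||v|) = -3/√2250 ≈ -0.0632
Cosine distance = 1 - cos θ ≈ 1 - (-0.0632) = 1.0632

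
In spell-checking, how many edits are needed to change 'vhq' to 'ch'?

Let D[i][j] be the edit distance between the first i characters of 'vhq' and the first j characters of 'ch', with D[i][0] = i, D[0][j] = j, and D[i][j] = D[i-1][j-1] if the characters match, else 1 + min(D[i-1][j], D[i][j-1], D[i-1][j-1]). Filling the table (rows: prefixes of 'vhq', columns: prefixes of 'ch'):
     ε  c  h
  ε  0  1  2
  v  1  1  2
  h  2  2  1
  q  3  3  2
The bottom-right entry gives D[3][2] = 2, so no sequence of fewer than 2 edits works. Backtracking through the table gives one optimal edit sequence (2 edits):
  vhq → chq (sub v→c @1)
  chq → ch (del q @3)
Edit distance = 2.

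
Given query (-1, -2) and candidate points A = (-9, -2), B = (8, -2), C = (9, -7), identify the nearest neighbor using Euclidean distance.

Distances: d(A) = 8, d(B) = 9, d(C) ≈ 11.1803. Nearest: A = (-9, -2) with distance 8.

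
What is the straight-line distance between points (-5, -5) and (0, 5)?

√(Σ(x_i - y_i)²) = √((-5 - 0)² + (-5 - 5)²)
= √((-5)² + (-10)²) = √(25 + 100) = √125 ≈ 11.1803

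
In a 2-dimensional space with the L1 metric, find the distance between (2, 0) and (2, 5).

Σ|x_i - y_i| = |2 - 2| + |0 - 5| = 0 + 5 = 5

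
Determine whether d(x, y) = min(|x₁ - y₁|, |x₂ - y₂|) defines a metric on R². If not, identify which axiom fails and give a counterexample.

No. d fails identity of indiscernibles: take x = (-4, 0) and y = (-4, 4). Then d(x,y) = min(|-4 - (-4)|, |0 - 4|) = min(0, 4) = 0, yet x ≠ y.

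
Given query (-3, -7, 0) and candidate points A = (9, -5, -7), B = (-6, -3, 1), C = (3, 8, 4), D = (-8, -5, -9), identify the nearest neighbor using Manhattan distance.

Distances: d(A) = 21, d(B) = 8, d(C) = 25, d(D) = 16. Nearest: B = (-6, -3, 1) with distance 8.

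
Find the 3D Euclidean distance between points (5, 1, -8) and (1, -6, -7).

√(Σ(x_i - y_i)²) = √((5 - 1)² + (1 - (-6))² + (-8 - (-7))²)
= √(4² + 7² + (-1)²) = √(16 + 49 + 1) = √66 ≈ 8.124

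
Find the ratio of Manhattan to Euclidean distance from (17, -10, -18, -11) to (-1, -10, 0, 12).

L1 = |17 - (-1)| + |-10 - (-10)| + |-18 - 0| + |-11 - 12| = 18 + 0 + 18 + 23 = 59
L2 = √(18² + 0² + 18² + 23²) = √1177 ≈ 34.3074
L1 ≥ L2 always (equality iff movement is along one axis); L1 > L2 here.
Ratio L1/L2 = 59/√1177 ≈ 1.7197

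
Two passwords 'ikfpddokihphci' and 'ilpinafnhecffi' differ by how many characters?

Differing positions: 2, 3, 4, 5, 6, 7, 8, 9, 10, 11, 12, 13. Hamming distance = 12.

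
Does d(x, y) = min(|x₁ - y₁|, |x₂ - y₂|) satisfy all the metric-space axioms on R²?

No. d fails identity of indiscernibles: take x = (5, 0) and y = (5, 7). Then d(x,y) = min(|5 - 5|, |0 - 7|) = min(0, 7) = 0, yet x ≠ y.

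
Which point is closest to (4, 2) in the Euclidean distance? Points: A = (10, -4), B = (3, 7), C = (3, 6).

Distances: d(A) ≈ 8.4853, d(B) ≈ 5.099, d(C) ≈ 4.1231. Nearest: C = (3, 6) with distance 4.1231.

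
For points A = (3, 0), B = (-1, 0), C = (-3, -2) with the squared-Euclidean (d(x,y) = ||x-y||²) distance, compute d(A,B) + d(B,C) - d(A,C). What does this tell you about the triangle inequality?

d(A,B) = 4² + 0² = 16, d(B,C) = 2² + 2² = 8, d(A,C) = 6² + 2² = 40.
d(A,B) + d(B,C) - d(A,C) = 16 + 8 - 40 = 24 - 40 = -16. This is < 0, so the triangle inequality FAILS for these points (squared-Euclidean is not a metric).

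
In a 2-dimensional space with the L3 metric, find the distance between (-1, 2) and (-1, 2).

(Σ|x_i - y_i|^3)^(1/3) = (|-1 - (-1)|^3 + |2 - 2|^3)^(1/3)
= (0^3 + 0^3)^(1/3) = (0 + 0)^(1/3) = (0)^(1/3) = 0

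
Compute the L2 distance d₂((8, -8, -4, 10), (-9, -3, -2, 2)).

√(Σ(x_i - y_i)²) = √((8 - (-9))² + (-8 - (-3))² + (-4 - (-2))² + (10 - 2)²)
= √(17² + (-5)² + (-2)² + 8²) = √(289 + 25 + 4 + 64) = √382 ≈ 19.5448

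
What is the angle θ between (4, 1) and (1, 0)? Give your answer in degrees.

With u = (4, 1), v = (1, 0):
u·v = 4·1 + 1·0 = 4 + 0 = 4.
|u| = √(4² + 1²) = √17, |v| = √(1² + 0²) = √1, so |u||v| = √(17·1) = √17.
cos θ = (u·v)/(|u||v|) = 4/√17 ≈ 0.970143
θ = arccos(0.970143) ≈ 14.04°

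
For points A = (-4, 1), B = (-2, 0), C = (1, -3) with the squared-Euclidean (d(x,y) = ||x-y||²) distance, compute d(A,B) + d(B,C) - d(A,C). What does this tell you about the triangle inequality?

d(A,B) = 2² + 1² = 5, d(B,C) = 3² + 3² = 18, d(A,C) = 5² + 4² = 41.
d(A,B) + d(B,C) - d(A,C) = 5 + 18 - 41 = 23 - 41 = -18. This is < 0, so the triangle inequality FAILS for these points (squared-Euclidean is not a metric).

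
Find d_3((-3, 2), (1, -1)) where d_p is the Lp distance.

(Σ|x_i - y_i|^3)^(1/3) = (|-3 - 1|^3 + |2 - (-1)|^3)^(1/3)
= (4^3 + 3^3)^(1/3) = (64 + 27)^(1/3) = (91)^(1/3) ≈ 4.4979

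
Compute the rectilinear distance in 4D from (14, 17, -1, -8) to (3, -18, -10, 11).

Σ|x_i - y_i| = |14 - 3| + |17 - (-18)| + |-1 - (-10)| + |-8 - 11| = 11 + 35 + 9 + 19 = 74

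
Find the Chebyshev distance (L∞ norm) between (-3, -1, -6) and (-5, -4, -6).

max(|x_i - y_i|) = max(|-3 - (-5)|, |-1 - (-4)|, |-6 - (-6)|) = max(2, 3, 0) = 3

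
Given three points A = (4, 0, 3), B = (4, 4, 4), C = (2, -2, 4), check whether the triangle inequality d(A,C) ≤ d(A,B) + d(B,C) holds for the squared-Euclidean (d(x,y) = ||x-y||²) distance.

d(A,B) = 0² + 4² + 1² = 17, d(B,C) = 2² + 6² + 0² = 40, d(A,C) = 2² + 2² + 1² = 9.
d(A,C) = 9 ≤ 17 + 40 = 57. Triangle inequality is satisfied.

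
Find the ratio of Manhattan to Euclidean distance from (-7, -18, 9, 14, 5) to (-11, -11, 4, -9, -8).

L1 = |-7 - (-11)| + |-18 - (-11)| + |9 - 4| + |14 - (-9)| + |5 - (-8)| = 4 + 7 + 5 + 23 + 13 = 52
L2 = √(4² + 7² + 5² + 23² + 13²) = √788 ≈ 28.0713
L1 ≥ L2 always (equality iff movement is along one axis); L1 > L2 here.
Ratio L1/L2 = 52/√788 ≈ 1.8524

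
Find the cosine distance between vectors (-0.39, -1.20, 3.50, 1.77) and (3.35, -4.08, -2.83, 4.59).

With u = (-0.39, -1.20, 3.50, 1.77), v = (3.35, -4.08, -2.83, 4.59):
u·v = (-0.39)·3.35 + (-1.2)·(-4.08) + 3.5·(-2.83) + 1.77·4.59 = (-1.3065) + 4.896 + (-9.905) + 8.1243 = 1.8088.
|u| = √((-0.39)² + (-1.2)² + 3.5² + 1.77²) = √(0.1521 + 1.44 + 12.25 + 3.1329) = √16.975, |v| = √(3.35² + (-4.08)² + (-2.83)² + 4.59²) = √(11.2225 + 16.6464 + 8.0089 + 21.0681) = √56.9459.
cos θ = (u·v)/(|u||v|) = 1.8088/(√16.975·√56.9459) ≈ 0.0582
Cosine distance = 1 - cos θ ≈ 1 - 0.0582 = 0.9418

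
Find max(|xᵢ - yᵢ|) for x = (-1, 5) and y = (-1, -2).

max(|x_i - y_i|) = max(|-1 - (-1)|, |5 - (-2)|) = max(0, 7) = 7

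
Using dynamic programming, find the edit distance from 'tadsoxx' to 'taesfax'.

Let D[i][j] be the edit distance between the first i characters of 'tadsoxx' and the first j characters of 'taesfax', with D[i][0] = i, D[0][j] = j, and D[i][j] = D[i-1][j-1] if the characters match, else 1 + min(D[i-1][j], D[i][j-1], D[i-1][j-1]). Filling the table (rows: prefixes of 'tadsoxx', columns: prefixes of 'taesfax'):
     ε  t  a  e  s  f  a  x
  ε  0  1  2  3  4  5  6  7
  t  1  0  1  2  3  4  5  6
  a  2  1  0  1  2  3  4  5
  d  3  2  1  1  2  3  4  5
  s  4  3  2  2  1  2  3  4
  o  5  4  3  3  2  2  3  4
  x  6  5  4  4  3  3  3  3
  x  7  6  5  5  4  4  4  3
The bottom-right entry gives D[7][7] = 3, so no sequence of fewer than 3 edits works. Backtracking through the table gives one optimal edit sequence (3 edits):
  tadsoxx → taesoxx (sub d→e @3)
  taesoxx → taesfxx (sub o→f @5)
  taesfxx → taesfax (sub x→a @6)
Edit distance = 3.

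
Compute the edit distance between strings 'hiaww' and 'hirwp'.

Let D[i][j] be the edit distance between the first i characters of 'hiaww' and the first j characters of 'hirwp', with D[i][0] = i, D[0][j] = j, and D[i][j] = D[i-1][j-1] if the characters match, else 1 + min(D[i-1][j], D[i][j-1], D[i-1][j-1]). Filling the table (rows: prefixes of 'hiaww', columns: prefixes of 'hirwp'):
     ε  h  i  r  w  p
  ε  0  1  2  3  4  5
  h  1  0  1  2  3  4
  i  2  1  0  1  2  3
  a  3  2  1  1  2  3
  w  4  3  2  2  1  2
  w  5  4  3  3  2  2
The bottom-right entry gives D[5][5] = 2, so no sequence of fewer than 2 edits works. Backtracking through the table gives one optimal edit sequence (2 edits):
  hiaww → hirww (sub a→r @3)
  hirww → hirwp (sub w→p @5)
Edit distance = 2.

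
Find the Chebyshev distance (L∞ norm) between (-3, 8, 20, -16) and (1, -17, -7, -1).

max(|x_i - y_i|) = max(|-3 - 1|, |8 - (-17)|, |20 - (-7)|, |-16 - (-1)|) = max(4, 25, 27, 15) = 27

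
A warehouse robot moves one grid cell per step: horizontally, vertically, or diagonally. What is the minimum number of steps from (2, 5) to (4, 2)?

max(|x_i - y_i|) = max(|2 - 4|, |5 - 2|) = max(2, 3) = 3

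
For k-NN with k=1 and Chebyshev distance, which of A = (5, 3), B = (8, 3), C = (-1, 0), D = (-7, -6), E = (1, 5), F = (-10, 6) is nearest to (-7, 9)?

Distances: d(A) = 12, d(B) = 15, d(C) = 9, d(D) = 15, d(E) = 8, d(F) = 3. Nearest: F = (-10, 6) with distance 3.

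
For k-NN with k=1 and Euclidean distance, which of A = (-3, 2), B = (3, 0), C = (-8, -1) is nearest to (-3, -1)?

Distances: d(A) = 3, d(B) ≈ 6.0828, d(C) = 5. Nearest: A = (-3, 2) with distance 3.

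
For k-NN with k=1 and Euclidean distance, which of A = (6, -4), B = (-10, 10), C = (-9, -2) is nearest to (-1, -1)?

Distances: d(A) ≈ 7.6158, d(B) ≈ 14.2127, d(C) ≈ 8.0623. Nearest: A = (6, -4) with distance 7.6158.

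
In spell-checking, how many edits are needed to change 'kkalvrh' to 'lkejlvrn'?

Let D[i][j] be the edit distance between the first i characters of 'kkalvrh' and the first j characters of 'lkejlvrn', with D[i][0] = i, D[0][j] = j, and D[i][j] = D[i-1][j-1] if the characters match, else 1 + min(D[i-1][j], D[i][j-1], D[i-1][j-1]). Filling the table (rows: prefixes of 'kkalvrh', columns: prefixes of 'lkejlvrn'):
     ε  l  k  e  j  l  v  r  n
  ε  0  1  2  3  4  5  6  7  8
  k  1  1  1  2  3  4  5  6  7
  k  2  2  1  2  3  4  5  6  7
  a  3  3  2  2  3  4  5  6  7
  l  4  3  3  3  3  3  4  5  6
  v  5  4  4  4  4  4  3  4  5
  r  6  5  5  5  5  5  4  3  4
  h  7  6  6  6  6  6  5  4  4
The bottom-right entry gives D[7][8] = 4, so no sequence of fewer than 4 edits works. Backtracking through the table gives one optimal edit sequence (4 edits):
  kkalvrh → lkkalvrh (ins l @1)
  lkkalvrh → lkealvrh (sub k→e @3)
  lkealvrh → lkejlvrh (sub a→j @4)
  lkejlvrh → lkejlvrn (sub h→n @8)
Edit distance = 4.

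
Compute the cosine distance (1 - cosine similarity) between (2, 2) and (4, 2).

With u = (2, 2), v = (4, 2):
u·v = 2·4 + 2·2 = 8 + 4 = 12.
|u| = √(2² + 2²) = √8, |v| = √(4² + 2²) = √20, so |u||v| = √(8·20) = √160.
cos θ = (u·v)/(|u||v|) = 12/√160 ≈ 0.9487
Cosine distance = 1 - cos θ ≈ 1 - 0.9487 = 0.0513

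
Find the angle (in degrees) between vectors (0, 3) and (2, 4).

With u = (0, 3), v = (2, 4):
u·v = 0·2 + 3·4 = 0 + 12 = 12.
|u| = √(0² + 3²) = √9, |v| = √(2² + 4²) = √20, so |u||v| = √(9·20) = √180.
cos θ = (u·v)/(|u||v|) = 12/√180 ≈ 0.894427
θ = arccos(0.894427) ≈ 26.57°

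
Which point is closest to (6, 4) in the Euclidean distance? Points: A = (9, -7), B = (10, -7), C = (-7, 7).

Distances: d(A) ≈ 11.4018, d(B) ≈ 11.7047, d(C) ≈ 13.3417. Nearest: A = (9, -7) with distance 11.4018.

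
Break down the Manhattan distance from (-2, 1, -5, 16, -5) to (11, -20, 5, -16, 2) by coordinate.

Σ|x_i - y_i| = |-2 - 11| + |1 - (-20)| + |-5 - 5| + |16 - (-16)| + |-5 - 2| = 13 + 21 + 10 + 32 + 7 = 83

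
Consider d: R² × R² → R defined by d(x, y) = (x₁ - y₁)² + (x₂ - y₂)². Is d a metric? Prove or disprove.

No. The squared Euclidean distance fails the triangle inequality. Counterexample: x = (0, 0), y = (3, 3), z = (6, 6). d(x,z) = 6² + 6² = 72, but d(x,y) + d(y,z) = (3² + 3²) + (3² + 3²) = 18 + 18 = 36. Since 72 > 36, the triangle inequality is violated. (Note: √d, the ordinary Euclidean distance, IS a metric.)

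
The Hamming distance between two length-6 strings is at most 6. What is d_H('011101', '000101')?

Differing positions: 2, 3. Hamming distance = 2. The maximum possible Hamming distance for length-6 strings is 6, so d_H/6 = 2/6 ≈ 0.3333.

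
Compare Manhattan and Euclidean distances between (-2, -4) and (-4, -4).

L1 = |-2 - (-4)| + |-4 - (-4)| = 2 + 0 = 2
L2 = √(2² + 0²) = √4 = 2
L1 ≥ L2 always (equality iff movement is along one axis); L1 = L2 here (movement is along a single axis).
Ratio L1/L2 = 2/2 = 1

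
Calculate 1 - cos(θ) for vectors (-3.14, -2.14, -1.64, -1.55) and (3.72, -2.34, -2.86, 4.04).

With u = (-3.14, -2.14, -1.64, -1.55), v = (3.72, -2.34, -2.86, 4.04):
u·v = (-3.14)·3.72 + (-2.14)·(-2.34) + (-1.64)·(-2.86) + (-1.55)·4.04 = (-11.6808) + 5.0076 + 4.6904 + (-6.262) = -8.2448.
|u| = √((-3.14)² + (-2.14)² + (-1.64)² + (-1.55)²) = √(9.8596 + 4.5796 + 2.6896 + 2.4025) = √19.5313, |v| = √(3.72² + (-2.34)² + (-2.86)² + 4.04²) = √(13.8384 + 5.4756 + 8.1796 + 16.3216) = √43.8152.
cos θ = (u·v)/(|u||v|) = -8.2448/(√19.5313·√43.8152) ≈ -0.2818
Cosine distance = 1 - cos θ ≈ 1 - (-0.2818) = 1.2818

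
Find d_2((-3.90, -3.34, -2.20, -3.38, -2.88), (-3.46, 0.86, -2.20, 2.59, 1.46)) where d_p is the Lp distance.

(Σ|x_i - y_i|^2)^(1/2) = (|-3.9 - (-3.46)|^2 + |-3.34 - 0.86|^2 + |-2.2 - (-2.2)|^2 + |-3.38 - 2.59|^2 + |-2.88 - 1.46|^2)^(1/2)
= (0.44^2 + 4.2^2 + 0^2 + 5.97^2 + 4.34^2)^(1/2) = (0.1936 + 17.64 + 0 + 35.6409 + 18.8356)^(1/2) = (72.3101)^(1/2) ≈ 8.5035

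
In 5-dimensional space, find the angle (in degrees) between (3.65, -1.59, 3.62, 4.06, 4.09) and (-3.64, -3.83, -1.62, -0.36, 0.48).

With u = (3.65, -1.59, 3.62, 4.06, 4.09), v = (-3.64, -3.83, -1.62, -0.36, 0.48):
u·v = 3.65·(-3.64) + (-1.59)·(-3.83) + 3.62·(-1.62) + 4.06·(-0.36) + 4.09·0.48 = (-13.286) + 6.0897 + (-5.8644) + (-1.4616) + 1.9632 = -12.5591.
|u| = √(3.65² + (-1.59)² + 3.62² + 4.06² + 4.09²) = √(13.3225 + 2.5281 + 13.1044 + 16.4836 + 16.7281) = √62.1667, |v| = √((-3.64)² + (-3.83)² + (-1.62)² + (-0.36)² + 0.48²) = √(13.2496 + 14.6689 + 2.6244 + 0.1296 + 0.2304) = √30.9029.
cos θ = (u·v)/(|u||v|) = -12.5591/(√62.1667·√30.9029) ≈ -0.286537
θ = arccos(-0.286537) ≈ 106.65°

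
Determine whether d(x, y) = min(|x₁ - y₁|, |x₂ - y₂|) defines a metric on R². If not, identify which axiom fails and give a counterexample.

No. d fails identity of indiscernibles: take x = (0, 0) and y = (0, 8). Then d(x,y) = min(|0 - 0|, |0 - 8|) = min(0, 8) = 0, yet x ≠ y.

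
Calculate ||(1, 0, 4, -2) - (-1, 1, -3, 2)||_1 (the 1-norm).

Σ|x_i - y_i| = |1 - (-1)| + |0 - 1| + |4 - (-3)| + |-2 - 2| = 2 + 1 + 7 + 4 = 14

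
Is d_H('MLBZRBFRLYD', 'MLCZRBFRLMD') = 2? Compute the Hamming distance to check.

Differing positions: 3, 10. Hamming distance = 2, so the claim is true.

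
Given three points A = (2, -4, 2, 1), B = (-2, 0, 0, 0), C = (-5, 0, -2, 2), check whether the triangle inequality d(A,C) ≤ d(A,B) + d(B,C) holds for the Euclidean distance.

d(A,B) = √(4² + 4² + 2² + 1²) = √37 ≈ 6.0828, d(B,C) = √(3² + 0² + 2² + 2²) = √17 ≈ 4.1231, d(A,C) = √(7² + 4² + 4² + 1²) = √82 ≈ 9.0554.
d(A,C) ≈ 9.0554 ≤ 6.0828 + 4.1231 = 10.2059. Triangle inequality is satisfied.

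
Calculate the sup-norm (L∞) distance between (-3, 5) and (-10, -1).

max(|x_i - y_i|) = max(|-3 - (-10)|, |5 - (-1)|) = max(7, 6) = 7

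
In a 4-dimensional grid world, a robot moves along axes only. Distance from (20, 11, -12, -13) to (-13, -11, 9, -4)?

Σ|x_i - y_i| = |20 - (-13)| + |11 - (-11)| + |-12 - 9| + |-13 - (-4)| = 33 + 22 + 21 + 9 = 85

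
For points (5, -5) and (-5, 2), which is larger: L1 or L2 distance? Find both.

L1 = |5 - (-5)| + |-5 - 2| = 10 + 7 = 17
L2 = √(10² + 7²) = √149 ≈ 12.2066
L1 ≥ L2 always (equality iff movement is along one axis); L1 > L2 here.
Ratio L1/L2 = 17/√149 ≈ 1.3927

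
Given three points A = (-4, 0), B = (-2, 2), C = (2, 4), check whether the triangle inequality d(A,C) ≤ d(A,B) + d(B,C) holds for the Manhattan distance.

d(A,B) = 2 + 2 = 4, d(B,C) = 4 + 2 = 6, d(A,C) = 6 + 4 = 10.
d(A,C) = 10 ≤ 4 + 6 = 10. Triangle inequality is satisfied.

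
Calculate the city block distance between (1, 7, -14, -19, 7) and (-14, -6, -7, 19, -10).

Σ|x_i - y_i| = |1 - (-14)| + |7 - (-6)| + |-14 - (-7)| + |-19 - 19| + |7 - (-10)| = 15 + 13 + 7 + 38 + 17 = 90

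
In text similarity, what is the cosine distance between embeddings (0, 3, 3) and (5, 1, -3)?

With u = (0, 3, 3), v = (5, 1, -3):
u·v = 0·5 + 3·1 + 3·(-3) = 0 + 3 + (-9) = -6.
|u| = √(0² + 3² + 3²) = √18, |v| = √(5² + 1² + (-3)²) = √35, so |u||v| = √(18·35) = √630.
cos θ = (u·v)/(|u||v|) = -6/√630 ≈ -0.239
Cosine distance = 1 - cos θ ≈ 1 - (-0.239) = 1.239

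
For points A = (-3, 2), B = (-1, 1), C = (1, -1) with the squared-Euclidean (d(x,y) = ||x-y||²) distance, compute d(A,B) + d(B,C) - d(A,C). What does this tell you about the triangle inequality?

d(A,B) = 2² + 1² = 5, d(B,C) = 2² + 2² = 8, d(A,C) = 4² + 3² = 25.
d(A,B) + d(B,C) - d(A,C) = 5 + 8 - 25 = 13 - 25 = -12. This is < 0, so the triangle inequality FAILS for these points (squared-Euclidean is not a metric).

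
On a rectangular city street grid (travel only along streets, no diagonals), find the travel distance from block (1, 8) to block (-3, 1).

Σ|x_i - y_i| = |1 - (-3)| + |8 - 1| = 4 + 7 = 11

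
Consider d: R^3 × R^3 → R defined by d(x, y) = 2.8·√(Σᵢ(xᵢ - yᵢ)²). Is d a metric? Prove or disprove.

Yes. The L2 (Euclidean) norm induces a metric on R^3, and multiplying a metric by a positive constant 2.8 > 0 preserves all four axioms: non-negativity (2.8·||x-y|| ≥ 0), identity (2.8·||x-y|| = 0 ⟺ ||x-y|| = 0 ⟺ x = y), symmetry (||x-y|| = ||y-x||), and the triangle inequality (2.8·||x-z|| ≤ 2.8·||x-y|| + 2.8·||y-z||). So d is a metric.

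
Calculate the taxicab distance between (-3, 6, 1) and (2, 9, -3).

Σ|x_i - y_i| = |-3 - 2| + |6 - 9| + |1 - (-3)| = 5 + 3 + 4 = 12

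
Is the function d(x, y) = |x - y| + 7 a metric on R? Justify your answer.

No. d fails identity of indiscernibles (specifically d(x,x) = 0): d(-8, -8) = |-8 - (-8)| + 7 = 0 + 7 = 7 ≠ 0.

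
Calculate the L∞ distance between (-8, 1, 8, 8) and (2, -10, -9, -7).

max(|x_i - y_i|) = max(|-8 - 2|, |1 - (-10)|, |8 - (-9)|, |8 - (-7)|) = max(10, 11, 17, 15) = 17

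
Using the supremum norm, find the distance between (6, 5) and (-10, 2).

max(|x_i - y_i|) = max(|6 - (-10)|, |5 - 2|) = max(16, 3) = 16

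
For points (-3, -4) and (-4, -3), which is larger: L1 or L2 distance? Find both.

L1 = |-3 - (-4)| + |-4 - (-3)| = 1 + 1 = 2
L2 = √(1² + 1²) = √2 ≈ 1.4142
L1 ≥ L2 always (equality iff movement is along one axis); L1 > L2 here.
Ratio L1/L2 = 2/√2 ≈ 1.4142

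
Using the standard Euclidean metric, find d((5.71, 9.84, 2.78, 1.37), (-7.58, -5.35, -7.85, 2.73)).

√(Σ(x_i - y_i)²) = √((5.71 - (-7.58))² + (9.84 - (-5.35))² + (2.78 - (-7.85))² + (1.37 - 2.73)²)
= √(13.29² + 15.19² + 10.63² + (-1.36)²) = √(176.6241 + 230.7361 + 112.9969 + 1.8496) = √522.2067 ≈ 22.8518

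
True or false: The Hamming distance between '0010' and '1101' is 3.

Differing positions: 1, 2, 3, 4. Hamming distance = 4, so the claim that d_H = 3 is false.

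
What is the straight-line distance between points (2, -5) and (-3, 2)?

√(Σ(x_i - y_i)²) = √((2 - (-3))² + (-5 - 2)²)
= √(5² + (-7)²) = √(25 + 49) = √74 ≈ 8.6023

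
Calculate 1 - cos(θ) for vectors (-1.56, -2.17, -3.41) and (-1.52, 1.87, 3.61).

With u = (-1.56, -2.17, -3.41), v = (-1.52, 1.87, 3.61):
u·v = (-1.56)·(-1.52) + (-2.17)·1.87 + (-3.41)·3.61 = 2.3712 + (-4.0579) + (-12.3101) = -13.9968.
|u| = √((-1.56)² + (-2.17)² + (-3.41)²) = √(2.4336 + 4.7089 + 11.6281) = √18.7706, |v| = √((-1.52)² + 1.87² + 3.61²) = √(2.3104 + 3.4969 + 13.0321) = √18.8394.
cos θ = (u·v)/(|u||v|) = -13.9968/(√18.7706·√18.8394) ≈ -0.7443
Cosine distance = 1 - cos θ ≈ 1 - (-0.7443) = 1.7443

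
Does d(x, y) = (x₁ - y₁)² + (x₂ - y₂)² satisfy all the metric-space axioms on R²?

No. The squared Euclidean distance fails the triangle inequality. Counterexample: x = (0, 0), y = (5, 3), z = (10, 6). d(x,z) = 10² + 6² = 136, but d(x,y) + d(y,z) = (5² + 3²) + (5² + 3²) = 34 + 34 = 68. Since 136 > 68, the triangle inequality is violated. (Note: √d, the ordinary Euclidean distance, IS a metric.)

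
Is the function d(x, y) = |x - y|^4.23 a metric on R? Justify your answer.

No. d(x,y) = |x-y|^4.23 fails the triangle inequality since p = 4.23 > 1. Counterexample: x = 0, y = 1, z = 3. d(x,z) = |0 - 3|^4.23 = 3^4.23 ≈ 104.2853, but d(x,y) + d(y,z) = 1^4.23 + 2^4.23 ≈ 1 + 18.7654 = 19.7654. Since 104.2853 > 19.7654, the triangle inequality is violated.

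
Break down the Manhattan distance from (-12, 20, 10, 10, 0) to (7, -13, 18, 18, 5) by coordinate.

Σ|x_i - y_i| = |-12 - 7| + |20 - (-13)| + |10 - 18| + |10 - 18| + |0 - 5| = 19 + 33 + 8 + 8 + 5 = 73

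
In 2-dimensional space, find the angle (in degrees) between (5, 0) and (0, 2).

With u = (5, 0), v = (0, 2):
u·v = 5·0 + 0·2 = 0 + 0 = 0.
|u| = √(5² + 0²) = √25, |v| = √(0² + 2²) = √4, so |u||v| = √(25·4) = √100 = 10.
cos θ = (u·v)/(|u||v|) = 0/10 = 0 (the vectors are orthogonal)
θ = arccos(0) = 90°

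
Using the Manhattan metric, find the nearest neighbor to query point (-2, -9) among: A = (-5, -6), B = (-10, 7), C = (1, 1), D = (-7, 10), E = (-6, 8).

Distances: d(A) = 6, d(B) = 24, d(C) = 13, d(D) = 24, d(E) = 21. Nearest: A = (-5, -6) with distance 6.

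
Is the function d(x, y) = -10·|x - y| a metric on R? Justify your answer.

No. With c = -10 < 0, d fails non-negativity: d(1, 6) = -10·|1 - 6| = -10·5 = -50 < 0.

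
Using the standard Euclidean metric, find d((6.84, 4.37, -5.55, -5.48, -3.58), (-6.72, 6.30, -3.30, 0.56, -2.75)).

√(Σ(x_i - y_i)²) = √((6.84 - (-6.72))² + (4.37 - 6.3)² + (-5.55 - (-3.3))² + (-5.48 - 0.56)² + (-3.58 - (-2.75))²)
= √(13.56² + (-1.93)² + (-2.25)² + (-6.04)² + (-0.83)²) = √(183.8736 + 3.7249 + 5.0625 + 36.4816 + 0.6889) = √229.8315 ≈ 15.1602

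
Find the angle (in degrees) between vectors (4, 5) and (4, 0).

With u = (4, 5), v = (4, 0):
u·v = 4·4 + 5·0 = 16 + 0 = 16.
|u| = √(4² + 5²) = √41, |v| = √(4² + 0²) = √16, so |u||v| = √(41·16) = √656.
cos θ = (u·v)/(|u||v|) = 16/√656 ≈ 0.624695
θ = arccos(0.624695) ≈ 51.34°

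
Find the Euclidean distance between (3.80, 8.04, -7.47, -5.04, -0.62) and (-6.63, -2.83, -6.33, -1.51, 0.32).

√(Σ(x_i - y_i)²) = √((3.8 - (-6.63))² + (8.04 - (-2.83))² + (-7.47 - (-6.33))² + (-5.04 - (-1.51))² + (-0.62 - 0.32)²)
= √(10.43² + 10.87² + (-1.14)² + (-3.53)² + (-0.94)²) = √(108.7849 + 118.1569 + 1.2996 + 12.4609 + 0.8836) = √241.5859 ≈ 15.543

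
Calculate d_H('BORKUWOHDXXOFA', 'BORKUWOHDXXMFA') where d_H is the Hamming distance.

Differing positions: 12. Hamming distance = 1.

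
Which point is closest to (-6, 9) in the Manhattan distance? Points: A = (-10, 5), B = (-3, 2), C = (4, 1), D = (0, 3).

Distances: d(A) = 8, d(B) = 10, d(C) = 18, d(D) = 12. Nearest: A = (-10, 5) with distance 8.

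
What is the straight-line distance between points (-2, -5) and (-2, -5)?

√(Σ(x_i - y_i)²) = √((-2 - (-2))² + (-5 - (-5))²)
= √(0² + 0²) = √(0 + 0) = √0 = 0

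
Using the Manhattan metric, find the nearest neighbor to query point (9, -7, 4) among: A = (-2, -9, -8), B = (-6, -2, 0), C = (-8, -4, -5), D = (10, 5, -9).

Distances: d(A) = 25, d(B) = 24, d(C) = 29, d(D) = 26. Nearest: B = (-6, -2, 0) with distance 24.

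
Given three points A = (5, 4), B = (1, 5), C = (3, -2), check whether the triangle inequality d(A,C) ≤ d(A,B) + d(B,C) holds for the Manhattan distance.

d(A,B) = 4 + 1 = 5, d(B,C) = 2 + 7 = 9, d(A,C) = 2 + 6 = 8.
d(A,C) = 8 ≤ 5 + 9 = 14. Triangle inequality is satisfied.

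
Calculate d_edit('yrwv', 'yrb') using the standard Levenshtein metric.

Let D[i][j] be the edit distance between the first i characters of 'yrwv' and the first j characters of 'yrb', with D[i][0] = i, D[0][j] = j, and D[i][j] = D[i-1][j-1] if the characters match, else 1 + min(D[i-1][j], D[i][j-1], D[i-1][j-1]). Filling the table (rows: prefixes of 'yrwv', columns: prefixes of 'yrb'):
     ε  y  r  b
  ε  0  1  2  3
  y  1  0  1  2
  r  2  1  0  1
  w  3  2  1  1
  v  4  3  2  2
The bottom-right entry gives D[4][3] = 2, so no sequence of fewer than 2 edits works. Backtracking through the table gives one optimal edit sequence (2 edits):
  yrwv → yrv (del w @3)
  yrv → yrb (sub v→b @3)
Edit distance = 2.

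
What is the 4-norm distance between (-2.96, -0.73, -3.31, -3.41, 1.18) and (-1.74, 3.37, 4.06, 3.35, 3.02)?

(Σ|x_i - y_i|^4)^(1/4) = (|-2.96 - (-1.74)|^4 + |-0.73 - 3.37|^4 + |-3.31 - 4.06|^4 + |-3.41 - 3.35|^4 + |1.18 - 3.02|^4)^(1/4)
= (1.22^4 + 4.1^4 + 7.37^4 + 6.76^4 + 1.84^4)^(1/4) ≈ (2.2153 + 282.5761 + 2950.3256 + 2088.2706 + 11.4623)^(1/4) = (5334.8499)^(1/4) ≈ 8.5463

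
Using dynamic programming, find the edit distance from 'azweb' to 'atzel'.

Let D[i][j] be the edit distance between the first i characters of 'azweb' and the first j characters of 'atzel', with D[i][0] = i, D[0][j] = j, and D[i][j] = D[i-1][j-1] if the characters match, else 1 + min(D[i-1][j], D[i][j-1], D[i-1][j-1]). Filling the table (rows: prefixes of 'azweb', columns: prefixes of 'atzel'):
     ε  a  t  z  e  l
  ε  0  1  2  3  4  5
  a  1  0  1  2  3  4
  z  2  1  1  1  2  3
  w  3  2  2  2  2  3
  e  4  3  3  3  2  3
  b  5  4  4  4  3  3
The bottom-right entry gives D[5][5] = 3, so no sequence of fewer than 3 edits works. Backtracking through the table gives one optimal edit sequence (3 edits):
  azweb → atweb (sub z→t @2)
  atweb → atzeb (sub w→z @3)
  atzeb → atzel (sub b→l @5)
Edit distance = 3.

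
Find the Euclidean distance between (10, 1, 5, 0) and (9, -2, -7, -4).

√(Σ(x_i - y_i)²) = √((10 - 9)² + (1 - (-2))² + (5 - (-7))² + (0 - (-4))²)
= √(1² + 3² + 12² + 4²) = √(1 + 9 + 144 + 16) = √170 ≈ 13.0384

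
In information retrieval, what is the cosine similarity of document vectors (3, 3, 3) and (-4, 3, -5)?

With u = (3, 3, 3), v = (-4, 3, -5):
u·v = 3·(-4) + 3·3 + 3·(-5) = (-12) + 9 + (-15) = -18.
|u| = √(3² + 3² + 3²) = √27, |v| = √((-4)² + 3² + (-5)²) = √50, so |u||v| = √(27·50) = √1350.
cos θ = (u·v)/(|u||v|) = -18/√1350 ≈ -0.4899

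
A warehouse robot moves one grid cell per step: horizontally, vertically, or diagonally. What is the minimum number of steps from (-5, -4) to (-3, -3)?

max(|x_i - y_i|) = max(|-5 - (-3)|, |-4 - (-3)|) = max(2, 1) = 2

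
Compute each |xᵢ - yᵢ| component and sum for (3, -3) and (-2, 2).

Σ|x_i - y_i| = |3 - (-2)| + |-3 - 2| = 5 + 5 = 10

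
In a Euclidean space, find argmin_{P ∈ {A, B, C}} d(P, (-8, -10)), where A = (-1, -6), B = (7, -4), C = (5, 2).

Distances: d(A) ≈ 8.0623, d(B) ≈ 16.1555, d(C) ≈ 17.6918. Nearest: A = (-1, -6) with distance 8.0623.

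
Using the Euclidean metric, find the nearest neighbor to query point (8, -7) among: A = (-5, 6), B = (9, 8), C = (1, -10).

Distances: d(A) ≈ 18.3848, d(B) ≈ 15.0333, d(C) ≈ 7.6158. Nearest: C = (1, -10) with distance 7.6158.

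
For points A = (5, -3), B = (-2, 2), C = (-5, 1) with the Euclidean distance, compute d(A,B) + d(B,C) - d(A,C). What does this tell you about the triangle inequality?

d(A,B) = √(7² + 5²) = √74 ≈ 8.6023, d(B,C) = √(3² + 1²) = √10 ≈ 3.1623, d(A,C) = √(10² + 4²) = √116 ≈ 10.7703.
d(A,B) + d(B,C) - d(A,C) = 8.6023 + 3.1623 - 10.7703 = 11.7646 - 10.7703 = 0.9943 (to 4 decimal places). This is ≥ 0, so the triangle inequality holds for these points.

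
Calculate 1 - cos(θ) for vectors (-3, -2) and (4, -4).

With u = (-3, -2), v = (4, -4):
u·v = (-3)·4 + (-2)·(-4) = (-12) + 8 = -4.
|u| = √((-3)² + (-2)²) = √13, |v| = √(4² + (-4)²) = √32, so |u||v| = √(13·32) = √416.
cos θ = (u·v)/(|u||v|) = -4/√416 ≈ -0.1961
Cosine distance = 1 - cos θ ≈ 1 - (-0.1961) = 1.1961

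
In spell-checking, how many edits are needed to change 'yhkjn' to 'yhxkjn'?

Let D[i][j] be the edit distance between the first i characters of 'yhkjn' and the first j characters of 'yhxkjn', with D[i][0] = i, D[0][j] = j, and D[i][j] = D[i-1][j-1] if the characters match, else 1 + min(D[i-1][j], D[i][j-1], D[i-1][j-1]). Filling the table (rows: prefixes of 'yhkjn', columns: prefixes of 'yhxkjn'):
     ε  y  h  x  k  j  n
  ε  0  1  2  3  4  5  6
  y  1  0  1  2  3  4  5
  h  2  1  0  1  2  3  4
  k  3  2  1  1  1  2  3
  j  4  3  2  2  2  1  2
  n  5  4  3  3  3  2  1
The bottom-right entry gives D[5][6] = 1, so no sequence of fewer than 1 edit works. Backtracking through the table gives one optimal edit sequence (1 edit):
  yhkjn → yhxkjn (ins x @3)
Edit distance = 1.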